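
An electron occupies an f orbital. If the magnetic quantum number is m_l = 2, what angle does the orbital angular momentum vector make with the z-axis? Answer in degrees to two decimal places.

An f state has l = 3.
|L| = √(l(l+1)) ℏ = 2√3 ℏ.
L_z = m_l ℏ = 2ℏ.
cos θ = L_z/|L| = 2/√12, so θ ≈ 54.74°.

θ ≈ 54.74°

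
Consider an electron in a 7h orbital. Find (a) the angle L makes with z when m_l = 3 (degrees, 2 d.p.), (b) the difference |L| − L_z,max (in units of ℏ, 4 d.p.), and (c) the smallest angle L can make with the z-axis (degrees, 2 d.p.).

θ(m_l=3) ≈ 56.79°; |L|−L_z,max ≈ 0.4772ℏ; θ_min ≈ 24.09°

7h means n = 7, l = 5.
For m_l = 3: cos θ = 3/√30, θ ≈ 56.79°.
|L| − L_z,max = (√30 − 5)ℏ ≈ 0.4772ℏ.
cos θ_min = 5/√30, so θ_min ≈ 24.09°.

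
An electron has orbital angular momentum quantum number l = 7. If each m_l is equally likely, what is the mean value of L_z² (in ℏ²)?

m_l runs from −7 to 7, i.e. {-7, -6, -5, -4, -3, -2, -1, 0, 1, 2, 3, 4, 5, 6, 7}.
Average of L_z² over 15 states: 280/15 ℏ² = 18.67 ℏ².

⟨L_z²⟩ = 18.67 ℏ²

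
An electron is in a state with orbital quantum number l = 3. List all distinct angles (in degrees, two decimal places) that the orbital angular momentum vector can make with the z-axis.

θ ∈ {30.00°, 54.74°, 73.22°, 90.00°, 106.78°, 125.26°, 150.00°}

|L| = √(l(l+1)) ℏ = 2√3 ℏ.
cos θ = m_l/√12 for each m_l ∈ {-3, -2, -1, 0, 1, 2, 3}.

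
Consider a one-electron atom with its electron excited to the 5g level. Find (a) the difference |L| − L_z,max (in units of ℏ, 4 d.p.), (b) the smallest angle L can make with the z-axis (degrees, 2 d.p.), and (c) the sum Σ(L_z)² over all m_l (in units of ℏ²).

The 5g level has l = 4.
|L| − L_z,max = (2√5 − 4)ℏ ≈ 0.4721ℏ.
cos θ_min = 4/√20, so θ_min ≈ 26.57°.
Σ m_l² = 60, so Σ(L_z)² = 60 ℏ².

|L|−L_z,max ≈ 0.4721ℏ; θ_min ≈ 26.57°; Σ(L_z)² = 60 ℏ²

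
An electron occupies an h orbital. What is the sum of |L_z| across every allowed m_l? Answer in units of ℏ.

The letter h corresponds to l = 5.
m_l ∈ {-5, -4, -3, -2, -1, 0, 1, 2, 3, 4, 5}.
Σ|m_l| = l(l+1) = 30.

Σ|L_z| = 30 ℏ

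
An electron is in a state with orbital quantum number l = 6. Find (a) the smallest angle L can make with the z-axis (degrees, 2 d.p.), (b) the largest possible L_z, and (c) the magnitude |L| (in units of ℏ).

cos θ_min = 6/√42, so θ_min ≈ 22.21°.
L_z,max = lℏ = 6ℏ.
|L| = ℏ√(6·7) = √42 ℏ ≈ 6.481ℏ.

θ_min ≈ 22.21°; L_z,max = 6ℏ; |L| = √42 ℏ ≈ 6.481ℏ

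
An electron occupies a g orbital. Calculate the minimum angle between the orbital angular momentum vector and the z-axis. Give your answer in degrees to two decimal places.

For a g orbital, l = 4.
|L|² = l(l+1)ℏ² = 20ℏ², so |L| = 2√5 ℏ.
The smallest angle corresponds to the largest L_z, i.e. m_l = l = 4, giving L_z = 4ℏ.
cos θ_min = 4/√20, so θ_min ≈ 26.57°.

θ_min ≈ 26.57°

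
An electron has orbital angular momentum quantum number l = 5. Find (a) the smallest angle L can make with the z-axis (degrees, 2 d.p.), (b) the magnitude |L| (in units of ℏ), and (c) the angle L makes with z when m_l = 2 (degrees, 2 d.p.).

cos θ_min = 5/√30, so θ_min ≈ 24.09°.
|L| = ℏ√(5·6) = √30 ℏ ≈ 5.477ℏ.
For m_l = 2: cos θ = 2/√30, θ ≈ 68.58°.

θ_min ≈ 24.09°; |L| = √30 ℏ ≈ 5.477ℏ; θ(m_l=2) ≈ 68.58°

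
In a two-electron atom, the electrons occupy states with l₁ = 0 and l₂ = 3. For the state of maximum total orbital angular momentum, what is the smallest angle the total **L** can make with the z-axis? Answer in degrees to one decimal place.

θ_min ≈ 30.0°

Angular momentum addition gives L = |l₁ − l₂|, …, l₁ + l₂.
Allowed values: L = 3.
The maximum is L = 3, with |L_tot| = ℏ√(3·4) = 2√3 ℏ.
The minimum angle with z is arccos(3/√12) ≈ 30.0°.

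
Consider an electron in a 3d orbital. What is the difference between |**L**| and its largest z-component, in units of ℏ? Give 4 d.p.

For 3d, l = 2.
|L| = √6 ℏ ≈ 2.4495ℏ, while L_z,max = lℏ = 2ℏ.
The difference is (√6 − 2)ℏ ≈ 0.4495ℏ.

|L| − L_z,max ≈ 0.4495ℏ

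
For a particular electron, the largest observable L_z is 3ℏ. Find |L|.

L_z,max = lℏ, so l = 3.
|L| = ℏ√(l(l+1)) = 2√3 ℏ.

|L| = 2√3 ℏ ≈ 3.464ℏ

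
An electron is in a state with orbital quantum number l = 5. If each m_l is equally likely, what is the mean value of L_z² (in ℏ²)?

⟨L_z²⟩ = 10 ℏ²

The allowed m_l values are -5, -4, -3, -2, -1, 0, 1, 2, 3, 4, 5.
⟨L_z²⟩ = ℏ²·(Σ m_l²)/(2l+1) = ℏ²·110/11 = 10ℏ².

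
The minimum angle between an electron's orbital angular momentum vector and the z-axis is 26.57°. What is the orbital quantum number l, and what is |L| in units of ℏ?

l = 4, |L| = 2√5 ℏ ≈ 4.472ℏ

cos²θ_min = l/(l+1) = 0.7999.
l = cos²θ/sin²θ ≈ 4.
Then |L| = ℏ√(4·5) = 2√5 ℏ.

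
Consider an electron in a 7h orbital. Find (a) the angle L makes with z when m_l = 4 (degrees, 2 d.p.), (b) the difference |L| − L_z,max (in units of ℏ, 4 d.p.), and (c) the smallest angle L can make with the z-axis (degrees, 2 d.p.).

The 7h subshell has l = 5.
For m_l = 4: cos θ = 4/√30, θ ≈ 43.09°.
|L| − L_z,max = (√30 − 5)ℏ ≈ 0.4772ℏ.
cos θ_min = 5/√30, so θ_min ≈ 24.09°.

θ(m_l=4) ≈ 43.09°; |L|−L_z,max ≈ 0.4772ℏ; θ_min ≈ 24.09°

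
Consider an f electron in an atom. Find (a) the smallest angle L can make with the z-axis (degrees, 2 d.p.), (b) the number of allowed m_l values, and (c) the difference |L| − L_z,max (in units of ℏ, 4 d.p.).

F corresponds to l = 3.
cos θ_min = 3/√12, so θ_min ≈ 30.00°.
There are 2l+1 = 7 values of m_l.
|L| − L_z,max = (2√3 − 3)ℏ ≈ 0.4641ℏ.

θ_min ≈ 30.00°; 7 values; |L|−L_z,max ≈ 0.4641ℏ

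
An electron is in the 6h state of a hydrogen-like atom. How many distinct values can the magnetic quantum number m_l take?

For 6h, l = 5.
The number of m_l values is 2l + 1 = 2·5 + 1 = 11.

11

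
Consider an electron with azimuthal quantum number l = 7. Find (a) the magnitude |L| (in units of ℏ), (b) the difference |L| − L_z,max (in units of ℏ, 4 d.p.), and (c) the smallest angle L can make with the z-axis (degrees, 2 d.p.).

|L| = 2√14 ℏ ≈ 7.483ℏ; |L|−L_z,max ≈ 0.4833ℏ; θ_min ≈ 20.70°

|L| = ℏ√(7·8) = 2√14 ℏ ≈ 7.483ℏ.
|L| − L_z,max = (2√14 − 7)ℏ ≈ 0.4833ℏ.
cos θ_min = 7/√56, so θ_min ≈ 20.70°.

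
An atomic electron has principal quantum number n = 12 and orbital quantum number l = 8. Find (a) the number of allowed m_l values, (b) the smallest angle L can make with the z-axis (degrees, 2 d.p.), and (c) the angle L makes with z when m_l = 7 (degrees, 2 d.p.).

There are 2l+1 = 17 values of m_l.
cos θ_min = 8/√72, so θ_min ≈ 19.47°.
For m_l = 7: cos θ = 7/√72, θ ≈ 34.42°.

17 values; θ_min ≈ 19.47°; θ(m_l=7) ≈ 34.42°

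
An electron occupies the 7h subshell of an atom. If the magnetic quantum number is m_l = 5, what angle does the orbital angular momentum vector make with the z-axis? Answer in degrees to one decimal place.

The 7h subshell has l = 5.
|L| = ℏ√(l(l+1)) = √30 ℏ.
L_z = m_l ℏ = 5ℏ.
cos θ = L_z/|L| = 5/√30, so θ ≈ 24.1°.

θ ≈ 24.1°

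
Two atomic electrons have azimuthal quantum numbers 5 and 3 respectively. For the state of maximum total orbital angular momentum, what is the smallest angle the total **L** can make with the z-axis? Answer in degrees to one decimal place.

θ_min ≈ 19.5°

L runs from |5 − 3| = 2 to 5 + 3 = 8.
So L can be 2, 3, 4, 5, 6, 7, 8.
The maximum is L = 8, with |L_tot| = ℏ√(8·9) = 6√2 ℏ.
The minimum angle with z is arccos(8/√72) ≈ 19.5°.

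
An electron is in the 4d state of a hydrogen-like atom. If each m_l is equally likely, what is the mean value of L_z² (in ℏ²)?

⟨L_z²⟩ = 2 ℏ²

4d means n = 4, l = 2.
m_l runs from −2 to 2, i.e. {-2, -1, 0, 1, 2}.
⟨L_z²⟩ = ℏ²·l(l+1)/3 = 2ℏ².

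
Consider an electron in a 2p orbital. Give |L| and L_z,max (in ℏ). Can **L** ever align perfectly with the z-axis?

No: L_z,max = 1ℏ < |L| = √2 ℏ ≈ 1.414ℏ

For 2p, l = 1.
|L| = √2 ℏ ≈ 1.4142ℏ, while L_z,max = lℏ = 1ℏ.
Since |L| > L_z,max, the vector can never point exactly along z; the closest it comes is θ_min = arccos(1/√2) ≈ 45.0°.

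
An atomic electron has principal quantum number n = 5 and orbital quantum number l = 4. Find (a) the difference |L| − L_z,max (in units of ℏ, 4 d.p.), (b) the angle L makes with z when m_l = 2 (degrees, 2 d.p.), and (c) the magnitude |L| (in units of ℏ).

|L| − L_z,max = (2√5 − 4)ℏ ≈ 0.4721ℏ.
For m_l = 2: cos θ = 2/√20, θ ≈ 63.43°.
|L| = ℏ√(4·5) = 2√5 ℏ ≈ 4.472ℏ.

|L|−L_z,max ≈ 0.4721ℏ; θ(m_l=2) ≈ 63.43°; |L| = 2√5 ℏ ≈ 4.472ℏ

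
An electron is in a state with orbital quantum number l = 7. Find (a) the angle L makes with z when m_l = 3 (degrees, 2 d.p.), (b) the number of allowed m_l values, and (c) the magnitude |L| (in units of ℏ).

For m_l = 3: cos θ = 3/√56, θ ≈ 66.37°.
There are 2l+1 = 15 values of m_l.
|L| = ℏ√(7·8) = 2√14 ℏ ≈ 7.483ℏ.

θ(m_l=3) ≈ 66.37°; 15 values; |L| = 2√14 ℏ ≈ 7.483ℏ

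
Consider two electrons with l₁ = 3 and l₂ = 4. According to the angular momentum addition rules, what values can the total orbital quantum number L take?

Angular momentum addition gives L = |l₁ − l₂|, …, l₁ + l₂.
So L can be 1, 2, 3, 4, 5, 6, 7.

L = 1, 2, 3, 4, 5, 6, 7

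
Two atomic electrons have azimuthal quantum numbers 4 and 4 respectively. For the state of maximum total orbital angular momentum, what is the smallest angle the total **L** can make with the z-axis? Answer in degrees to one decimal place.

The total orbital quantum number L ranges from |l₁ − l₂| to l₁ + l₂ in integer steps.
So L can be 0, 1, 2, 3, 4, 5, 6, 7, 8.
The maximum is L = 8, with |L_tot| = ℏ√(8·9) = 6√2 ℏ.
The minimum angle with z is arccos(8/√72) ≈ 19.5°.

θ_min ≈ 19.5°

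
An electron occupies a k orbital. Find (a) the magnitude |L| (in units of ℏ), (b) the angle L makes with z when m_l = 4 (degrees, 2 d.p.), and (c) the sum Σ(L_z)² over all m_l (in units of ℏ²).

For a k orbital, l = 7.
|L| = ℏ√(7·8) = 2√14 ℏ ≈ 7.483ℏ.
For m_l = 4: cos θ = 4/√56, θ ≈ 57.69°.
Σ m_l² = 280, so Σ(L_z)² = 280 ℏ².

|L| = 2√14 ℏ ≈ 7.483ℏ; θ(m_l=4) ≈ 57.69°; Σ(L_z)² = 280 ℏ²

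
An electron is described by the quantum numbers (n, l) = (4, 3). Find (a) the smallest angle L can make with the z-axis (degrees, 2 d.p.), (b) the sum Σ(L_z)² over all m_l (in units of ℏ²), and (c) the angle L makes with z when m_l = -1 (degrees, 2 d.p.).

θ_min ≈ 30.00°; Σ(L_z)² = 28 ℏ²; θ(m_l=-1) ≈ 106.78°

cos θ_min = 3/√12, so θ_min ≈ 30.00°.
Σ m_l² = 28, so Σ(L_z)² = 28 ℏ².
For m_l = -1: cos θ = -1/√12, θ ≈ 106.78°.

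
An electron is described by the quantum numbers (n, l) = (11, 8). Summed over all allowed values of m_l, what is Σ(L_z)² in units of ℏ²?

The allowed m_l values are -8, -7, -6, -5, -4, -3, -2, -1, 0, 1, 2, 3, 4, 5, 6, 7, 8.
Σ m_l² = l(l+1)(2l+1)/3 = 8·9·17/3 = 408.

Σ(L_z)² = 408 ℏ²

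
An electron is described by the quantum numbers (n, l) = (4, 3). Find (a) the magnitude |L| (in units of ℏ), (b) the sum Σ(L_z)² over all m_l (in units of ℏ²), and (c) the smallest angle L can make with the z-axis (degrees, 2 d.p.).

|L| = ℏ√(3·4) = 2√3 ℏ ≈ 3.464ℏ.
Σ m_l² = 28, so Σ(L_z)² = 28 ℏ².
cos θ_min = 3/√12, so θ_min ≈ 30.00°.

|L| = 2√3 ℏ ≈ 3.464ℏ; Σ(L_z)² = 28 ℏ²; θ_min ≈ 30.00°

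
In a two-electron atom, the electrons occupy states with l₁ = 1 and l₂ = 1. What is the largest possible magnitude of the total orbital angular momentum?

|L_tot|_max = √6 ℏ ≈ 2.449ℏ

L runs from |1 − 1| = 0 to 1 + 1 = 2.
L ∈ {0, 1, 2}.
The largest magnitude corresponds to L = 2: |L_tot| = ℏ√(2·3) = √6 ℏ.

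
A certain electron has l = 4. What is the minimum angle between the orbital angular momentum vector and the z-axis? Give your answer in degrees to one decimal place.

|L| = √(l(l+1)) ℏ = 2√5 ℏ.
The smallest angle corresponds to the largest L_z, i.e. m_l = l = 4, giving L_z = 4ℏ.
cos θ_min = 4/√20, so θ_min ≈ 26.6°.

θ_min ≈ 26.6°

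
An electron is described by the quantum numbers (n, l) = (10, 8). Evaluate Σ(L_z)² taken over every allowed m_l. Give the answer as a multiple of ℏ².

m_l runs from −8 to 8, i.e. {-8, -7, -6, -5, -4, -3, -2, -1, 0, 1, 2, 3, 4, 5, 6, 7, 8}.
Σ m_l² = l(l+1)(2l+1)/3 = 8·9·17/3 = 408.

Σ(L_z)² = 408 ℏ²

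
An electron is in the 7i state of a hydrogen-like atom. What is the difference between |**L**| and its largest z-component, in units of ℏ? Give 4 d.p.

For 7i, l = 6.
|L| = √42 ℏ ≈ 6.4807ℏ, while L_z,max = lℏ = 6ℏ.
The difference is (√42 − 6)ℏ ≈ 0.4807ℏ.

|L| − L_z,max ≈ 0.4807ℏ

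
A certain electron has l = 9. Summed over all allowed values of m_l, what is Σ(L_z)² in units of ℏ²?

m_l ∈ {-9, -8, -7, -6, -5, -4, -3, -2, -1, 0, 1, 2, 3, 4, 5, 6, 7, 8, 9}.
Σ m_l² = l(l+1)(2l+1)/3 = 9·10·19/3 = 570.

Σ(L_z)² = 570 ℏ²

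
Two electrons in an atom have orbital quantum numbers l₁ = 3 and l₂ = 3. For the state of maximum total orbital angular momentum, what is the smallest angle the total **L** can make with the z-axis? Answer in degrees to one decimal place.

θ_min ≈ 22.2°

By the triangle rule, |l₁ − l₂| ≤ L ≤ l₁ + l₂.
L ∈ {0, 1, 2, 3, 4, 5, 6}.
The maximum is L = 6, with |L_tot| = ℏ√(6·7) = √42 ℏ.
The minimum angle with z is arccos(6/√42) ≈ 22.2°.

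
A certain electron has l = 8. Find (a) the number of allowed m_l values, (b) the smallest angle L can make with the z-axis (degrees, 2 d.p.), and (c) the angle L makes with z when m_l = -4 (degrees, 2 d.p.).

There are 2l+1 = 17 values of m_l.
cos θ_min = 8/√72, so θ_min ≈ 19.47°.
For m_l = -4: cos θ = -4/√72, θ ≈ 118.13°.

17 values; θ_min ≈ 19.47°; θ(m_l=-4) ≈ 118.13°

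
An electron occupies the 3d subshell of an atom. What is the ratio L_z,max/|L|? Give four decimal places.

L_z,max/|L| = 0.8165

3d means n = 3, l = 2.
|L| = √6 ℏ ≈ 2.4495ℏ, while L_z,max = lℏ = 2ℏ.
L_z,max/|L| = 2/√6 = 0.8165.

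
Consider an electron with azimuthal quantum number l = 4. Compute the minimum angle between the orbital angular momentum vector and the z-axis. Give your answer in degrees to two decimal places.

|L| = ℏ√(l(l+1)) = 2√5 ℏ.
The smallest angle corresponds to the largest L_z, i.e. m_l = l = 4, giving L_z = 4ℏ.
cos θ_min = 4/√20, so θ_min ≈ 26.57°.

θ_min ≈ 26.57°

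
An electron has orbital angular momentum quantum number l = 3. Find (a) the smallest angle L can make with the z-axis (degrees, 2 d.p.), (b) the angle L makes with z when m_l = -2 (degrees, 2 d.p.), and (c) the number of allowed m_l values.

cos θ_min = 3/√12, so θ_min ≈ 30.00°.
For m_l = -2: cos θ = -2/√12, θ ≈ 125.26°.
There are 2l+1 = 7 values of m_l.

θ_min ≈ 30.00°; θ(m_l=-2) ≈ 125.26°; 7 values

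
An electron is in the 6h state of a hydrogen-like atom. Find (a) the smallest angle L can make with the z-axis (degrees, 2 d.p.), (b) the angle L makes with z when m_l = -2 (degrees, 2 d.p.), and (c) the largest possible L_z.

For 6h, l = 5.
cos θ_min = 5/√30, so θ_min ≈ 24.09°.
For m_l = -2: cos θ = -2/√30, θ ≈ 111.42°.
L_z,max = lℏ = 5ℏ.

θ_min ≈ 24.09°; θ(m_l=-2) ≈ 111.42°; L_z,max = 5ℏ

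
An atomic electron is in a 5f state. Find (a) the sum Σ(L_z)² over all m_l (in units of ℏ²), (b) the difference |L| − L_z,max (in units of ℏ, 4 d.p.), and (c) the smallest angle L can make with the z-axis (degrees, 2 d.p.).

For 5f, l = 3.
Σ m_l² = 28, so Σ(L_z)² = 28 ℏ².
|L| − L_z,max = (2√3 − 3)ℏ ≈ 0.4641ℏ.
cos θ_min = 3/√12, so θ_min ≈ 30.00°.

Σ(L_z)² = 28 ℏ²; |L|−L_z,max ≈ 0.4641ℏ; θ_min ≈ 30.00°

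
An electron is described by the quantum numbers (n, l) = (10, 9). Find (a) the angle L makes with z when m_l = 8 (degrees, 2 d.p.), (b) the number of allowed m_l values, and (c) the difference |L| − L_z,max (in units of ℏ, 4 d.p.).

For m_l = 8: cos θ = 8/√90, θ ≈ 32.51°.
There are 2l+1 = 19 values of m_l.
|L| − L_z,max = (3√10 − 9)ℏ ≈ 0.4868ℏ.

θ(m_l=8) ≈ 32.51°; 19 values; |L|−L_z,max ≈ 0.4868ℏ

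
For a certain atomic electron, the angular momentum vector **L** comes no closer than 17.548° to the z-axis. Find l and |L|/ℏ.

cos²θ_min = l/(l+1) = 0.9091.
Thus l = 0.9091/(1 − 0.9091) ≈ 10.
Then |L| = ℏ√(10·11) = √110 ℏ.

l = 10, |L| = √110 ℏ ≈ 10.488ℏ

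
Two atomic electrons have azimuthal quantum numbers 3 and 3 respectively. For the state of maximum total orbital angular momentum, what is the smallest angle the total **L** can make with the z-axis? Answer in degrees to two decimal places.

The total orbital quantum number L ranges from |l₁ − l₂| to l₁ + l₂ in integer steps.
Allowed values: L = 0, 1, 2, 3, 4, 5, 6.
The maximum is L = 6, with |L_tot| = ℏ√(6·7) = √42 ℏ.
The minimum angle with z is arccos(6/√42) ≈ 22.21°.

θ_min ≈ 22.21°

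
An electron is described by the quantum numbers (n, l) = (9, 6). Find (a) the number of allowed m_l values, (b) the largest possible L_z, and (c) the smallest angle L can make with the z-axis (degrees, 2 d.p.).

There are 2l+1 = 13 values of m_l.
L_z,max = lℏ = 6ℏ.
cos θ_min = 6/√42, so θ_min ≈ 22.21°.

13 values; L_z,max = 6ℏ; θ_min ≈ 22.21°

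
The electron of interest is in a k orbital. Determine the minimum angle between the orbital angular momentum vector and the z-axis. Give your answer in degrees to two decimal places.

θ_min ≈ 20.70°

A k state has l = 7.
|L| = ℏ√(l(l+1)) = 2√14 ℏ.
The smallest angle corresponds to the largest L_z, i.e. m_l = l = 7, giving L_z = 7ℏ.
cos θ_min = 7/√56, so θ_min ≈ 20.70°.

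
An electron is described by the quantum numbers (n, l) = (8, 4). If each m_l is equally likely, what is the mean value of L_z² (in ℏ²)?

⟨L_z²⟩ = 6.667 ℏ²

m_l runs from −4 to 4, i.e. {-4, -3, -2, -1, 0, 1, 2, 3, 4}.
Average of L_z² over 9 states: 60/9 ℏ² = 6.667 ℏ².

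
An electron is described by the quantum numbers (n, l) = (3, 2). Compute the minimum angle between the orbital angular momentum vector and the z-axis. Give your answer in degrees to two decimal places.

|L| = ℏ√(l(l+1)) = √6 ℏ.
The smallest angle corresponds to the largest L_z, i.e. m_l = l = 2, giving L_z = 2ℏ.
cos θ_min = 2/√6, so θ_min ≈ 35.26°.

θ_min ≈ 35.26°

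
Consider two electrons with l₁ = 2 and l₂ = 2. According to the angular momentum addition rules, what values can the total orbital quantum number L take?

L = 0, 1, 2, 3, 4

Angular momentum addition gives L = |l₁ − l₂|, …, l₁ + l₂.
Allowed values: L = 0, 1, 2, 3, 4.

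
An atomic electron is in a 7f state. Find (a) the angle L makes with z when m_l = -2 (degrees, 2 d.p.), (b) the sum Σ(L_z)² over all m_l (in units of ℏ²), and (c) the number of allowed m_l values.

The 7f subshell has l = 3.
For m_l = -2: cos θ = -2/√12, θ ≈ 125.26°.
Σ m_l² = 28, so Σ(L_z)² = 28 ℏ².
There are 2l+1 = 7 values of m_l.

θ(m_l=-2) ≈ 125.26°; Σ(L_z)² = 28 ℏ²; 7 values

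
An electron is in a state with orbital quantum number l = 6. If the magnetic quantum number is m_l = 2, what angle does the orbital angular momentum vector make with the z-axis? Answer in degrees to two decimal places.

θ ≈ 72.02°

|L|² = l(l+1)ℏ² = 42ℏ², so |L| = √42 ℏ.
L_z = m_l ℏ = 2ℏ.
cos θ = L_z/|L| = 2/√42, so θ ≈ 72.02°.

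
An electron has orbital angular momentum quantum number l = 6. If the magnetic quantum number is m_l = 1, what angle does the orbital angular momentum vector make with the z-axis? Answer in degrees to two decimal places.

θ ≈ 81.12°

|L|² = l(l+1)ℏ² = 42ℏ², so |L| = √42 ℏ.
L_z = m_l ℏ = 1ℏ.
cos θ = L_z/|L| = 1/√42, so θ ≈ 81.12°.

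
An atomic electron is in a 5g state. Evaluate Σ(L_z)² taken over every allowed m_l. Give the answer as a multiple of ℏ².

Σ(L_z)² = 60 ℏ²

For 5g, l = 4.
m_l ∈ {-4, -3, -2, -1, 0, 1, 2, 3, 4}.
Σ m_l² = l(l+1)(2l+1)/3 = 4·5·9/3 = 60.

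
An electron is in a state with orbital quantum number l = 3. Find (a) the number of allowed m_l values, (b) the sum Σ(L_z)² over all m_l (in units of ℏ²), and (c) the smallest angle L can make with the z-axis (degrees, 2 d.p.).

There are 2l+1 = 7 values of m_l.
Σ m_l² = 28, so Σ(L_z)² = 28 ℏ².
cos θ_min = 3/√12, so θ_min ≈ 30.00°.

7 values; Σ(L_z)² = 28 ℏ²; θ_min ≈ 30.00°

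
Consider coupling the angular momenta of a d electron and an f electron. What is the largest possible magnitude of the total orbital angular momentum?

By the triangle rule, |l₁ − l₂| ≤ L ≤ l₁ + l₂.
So L can be 1, 2, 3, 4, 5.
The largest magnitude corresponds to L = 5: |L_tot| = ℏ√(5·6) = √30 ℏ.

|L_tot|_max = √30 ℏ ≈ 5.477ℏ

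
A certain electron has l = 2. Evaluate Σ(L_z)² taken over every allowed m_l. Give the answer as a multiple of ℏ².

Σ(L_z)² = 10 ℏ²

The allowed m_l values are -2, -1, 0, 1, 2.
Summing m² from −2 to 2: Σ m_l² = 10.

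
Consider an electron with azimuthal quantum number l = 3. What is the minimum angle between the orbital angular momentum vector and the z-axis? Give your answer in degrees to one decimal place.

θ_min ≈ 30.0°

|L| = √(l(l+1)) ℏ = 2√3 ℏ.
The smallest angle corresponds to the largest L_z, i.e. m_l = l = 3, giving L_z = 3ℏ.
cos θ_min = 3/√12, so θ_min ≈ 30.0°.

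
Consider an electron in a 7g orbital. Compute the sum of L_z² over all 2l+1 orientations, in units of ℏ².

Σ(L_z)² = 60 ℏ²

The 7g subshell has l = 4.
m_l runs from −4 to 4, i.e. {-4, -3, -2, -1, 0, 1, 2, 3, 4}.
Σ m_l² = 2·(1 + 4 + 9 + 16) = 60.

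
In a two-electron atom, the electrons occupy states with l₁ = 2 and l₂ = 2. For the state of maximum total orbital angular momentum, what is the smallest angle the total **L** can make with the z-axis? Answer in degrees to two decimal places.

The total orbital quantum number L ranges from |l₁ − l₂| to l₁ + l₂ in integer steps.
So L can be 0, 1, 2, 3, 4.
The maximum is L = 4, with |L_tot| = ℏ√(4·5) = 2√5 ℏ.
The minimum angle with z is arccos(4/√20) ≈ 26.57°.

θ_min ≈ 26.57°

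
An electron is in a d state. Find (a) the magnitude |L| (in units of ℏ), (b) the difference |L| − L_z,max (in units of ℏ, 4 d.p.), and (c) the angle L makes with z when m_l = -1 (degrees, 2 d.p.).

A d state has l = 2.
|L| = ℏ√(2·3) = √6 ℏ ≈ 2.449ℏ.
|L| − L_z,max = (√6 − 2)ℏ ≈ 0.4495ℏ.
For m_l = -1: cos θ = -1/√6, θ ≈ 114.09°.

|L| = √6 ℏ ≈ 2.449ℏ; |L|−L_z,max ≈ 0.4495ℏ; θ(m_l=-1) ≈ 114.09°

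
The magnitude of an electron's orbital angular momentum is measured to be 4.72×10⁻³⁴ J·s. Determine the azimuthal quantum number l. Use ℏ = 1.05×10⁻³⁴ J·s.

l = 4

Dividing by ℏ: |L|/ℏ ≈ 4.495.
(|L|/ℏ)² = l(l+1) ≈ 20.21 ⇒ l = 4.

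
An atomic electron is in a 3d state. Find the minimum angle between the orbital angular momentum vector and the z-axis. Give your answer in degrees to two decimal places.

θ_min ≈ 35.26°

For 3d, l = 2.
|L|² = l(l+1)ℏ² = 6ℏ², so |L| = √6 ℏ.
The smallest angle corresponds to the largest L_z, i.e. m_l = l = 2, giving L_z = 2ℏ.
cos θ_min = 2/√6, so θ_min ≈ 35.26°.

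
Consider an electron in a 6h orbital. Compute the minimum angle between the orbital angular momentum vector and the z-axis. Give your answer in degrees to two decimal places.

θ_min ≈ 24.09°

6h means n = 6, l = 5.
|L| = ℏ√(l(l+1)) = √30 ℏ.
The smallest angle corresponds to the largest L_z, i.e. m_l = l = 5, giving L_z = 5ℏ.
cos θ_min = 5/√30, so θ_min ≈ 24.09°.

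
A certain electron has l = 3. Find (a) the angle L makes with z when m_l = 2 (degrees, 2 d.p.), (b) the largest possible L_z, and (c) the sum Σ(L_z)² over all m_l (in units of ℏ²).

θ(m_l=2) ≈ 54.74°; L_z,max = 3ℏ; Σ(L_z)² = 28 ℏ²

For m_l = 2: cos θ = 2/√12, θ ≈ 54.74°.
L_z,max = lℏ = 3ℏ.
Σ m_l² = 28, so Σ(L_z)² = 28 ℏ².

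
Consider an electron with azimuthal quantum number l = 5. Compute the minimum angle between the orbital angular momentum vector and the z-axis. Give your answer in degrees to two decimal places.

θ_min ≈ 24.09°

|L|² = l(l+1)ℏ² = 30ℏ², so |L| = √30 ℏ.
The smallest angle corresponds to the largest L_z, i.e. m_l = l = 5, giving L_z = 5ℏ.
cos θ_min = 5/√30, so θ_min ≈ 24.09°.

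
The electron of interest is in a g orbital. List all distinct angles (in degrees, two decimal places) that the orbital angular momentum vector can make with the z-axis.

A g state has l = 4.
|L| = √(l(l+1)) ℏ = 2√5 ℏ.
cos θ = m_l/√20 for each m_l ∈ {-4, -3, -2, -1, 0, 1, 2, 3, 4}.

θ ∈ {26.57°, 47.87°, 63.43°, 77.08°, 90.00°, 102.92°, 116.57°, 132.13°, 153.43°}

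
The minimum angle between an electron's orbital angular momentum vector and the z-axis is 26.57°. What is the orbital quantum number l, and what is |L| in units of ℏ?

l = 4, |L| = 2√5 ℏ ≈ 4.472ℏ

At minimum angle, m_l = l, so cos θ = l/√(l(l+1)); cos²θ = l/(l+1) = 0.7999.
l = cos²θ/sin²θ ≈ 4.
Then |L| = ℏ√(4·5) = 2√5 ℏ.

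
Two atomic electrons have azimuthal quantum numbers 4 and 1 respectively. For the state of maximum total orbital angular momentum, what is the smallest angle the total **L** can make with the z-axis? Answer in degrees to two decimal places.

θ_min ≈ 24.09°

The total orbital quantum number L ranges from |l₁ − l₂| to l₁ + l₂ in integer steps.
L ∈ {3, 4, 5}.
The maximum is L = 5, with |L_tot| = ℏ√(5·6) = √30 ℏ.
The minimum angle with z is arccos(5/√30) ≈ 24.09°.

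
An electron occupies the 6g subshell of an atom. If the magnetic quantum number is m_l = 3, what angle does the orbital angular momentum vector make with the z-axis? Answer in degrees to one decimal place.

For 6g, l = 4.
|L| = √(l(l+1)) ℏ = 2√5 ℏ.
L_z = m_l ℏ = 3ℏ.
cos θ = L_z/|L| = 3/√20, so θ ≈ 47.9°.

θ ≈ 47.9°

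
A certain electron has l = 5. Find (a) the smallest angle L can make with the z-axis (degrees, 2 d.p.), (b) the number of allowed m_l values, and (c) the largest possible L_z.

cos θ_min = 5/√30, so θ_min ≈ 24.09°.
There are 2l+1 = 11 values of m_l.
L_z,max = lℏ = 5ℏ.

θ_min ≈ 24.09°; 11 values; L_z,max = 5ℏ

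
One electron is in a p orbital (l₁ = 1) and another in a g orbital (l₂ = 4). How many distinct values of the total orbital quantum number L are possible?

Angular momentum addition gives L = |l₁ − l₂|, …, l₁ + l₂.
So L can be 3, 4, 5.
That is 3 values.

3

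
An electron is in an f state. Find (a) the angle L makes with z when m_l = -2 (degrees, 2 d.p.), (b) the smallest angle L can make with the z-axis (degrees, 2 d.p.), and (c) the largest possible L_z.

The letter f corresponds to l = 3.
For m_l = -2: cos θ = -2/√12, θ ≈ 125.26°.
cos θ_min = 3/√12, so θ_min ≈ 30.00°.
L_z,max = lℏ = 3ℏ.

θ(m_l=-2) ≈ 125.26°; θ_min ≈ 30.00°; L_z,max = 3ℏ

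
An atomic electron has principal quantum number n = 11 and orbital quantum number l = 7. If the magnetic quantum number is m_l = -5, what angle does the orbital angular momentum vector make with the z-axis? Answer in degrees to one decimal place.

θ ≈ 131.9°

|L| = √(l(l+1)) ℏ = 2√14 ℏ.
L_z = m_l ℏ = −5ℏ.
cos θ = L_z/|L| = -5/√56, so θ ≈ 131.9°.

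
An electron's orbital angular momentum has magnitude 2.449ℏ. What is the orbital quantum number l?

l = 2

Since |L|² = l(l+1)ℏ², l(l+1) = 6.
Solving: l = 2.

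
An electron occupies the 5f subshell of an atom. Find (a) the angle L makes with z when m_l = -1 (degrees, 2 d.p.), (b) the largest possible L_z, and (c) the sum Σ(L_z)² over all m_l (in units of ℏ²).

The 5f subshell has l = 3.
For m_l = -1: cos θ = -1/√12, θ ≈ 106.78°.
L_z,max = lℏ = 3ℏ.
Σ m_l² = 28, so Σ(L_z)² = 28 ℏ².

θ(m_l=-1) ≈ 106.78°; L_z,max = 3ℏ; Σ(L_z)² = 28 ℏ²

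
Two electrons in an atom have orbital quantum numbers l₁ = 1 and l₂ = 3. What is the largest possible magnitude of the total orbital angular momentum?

By the triangle rule, |l₁ − l₂| ≤ L ≤ l₁ + l₂.
So L can be 2, 3, 4.
The largest magnitude corresponds to L = 4: |L_tot| = ℏ√(4·5) = 2√5 ℏ.

|L_tot|_max = 2√5 ℏ ≈ 4.472ℏ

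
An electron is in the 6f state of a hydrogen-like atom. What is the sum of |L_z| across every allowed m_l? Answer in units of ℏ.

For 6f, l = 3.
The allowed m_l values are -3, -2, -1, 0, 1, 2, 3.
Σ|m_l| = l(l+1) = 12.

Σ|L_z| = 12 ℏ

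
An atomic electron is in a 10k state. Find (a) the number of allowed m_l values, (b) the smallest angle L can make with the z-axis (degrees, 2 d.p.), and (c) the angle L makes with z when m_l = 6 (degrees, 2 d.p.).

10k means n = 10, l = 7.
There are 2l+1 = 15 values of m_l.
cos θ_min = 7/√56, so θ_min ≈ 20.70°.
For m_l = 6: cos θ = 6/√56, θ ≈ 36.70°.

15 values; θ_min ≈ 20.70°; θ(m_l=6) ≈ 36.70°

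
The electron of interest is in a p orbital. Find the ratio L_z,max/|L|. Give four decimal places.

L_z,max/|L| = 0.7071

For a p orbital, l = 1.
|L| = √2 ℏ ≈ 1.4142ℏ, while L_z,max = lℏ = 1ℏ.
L_z,max/|L| = 1/√2 = 0.7071.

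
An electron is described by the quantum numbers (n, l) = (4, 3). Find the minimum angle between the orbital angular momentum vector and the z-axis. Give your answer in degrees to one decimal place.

θ_min ≈ 30.0°

|L|² = l(l+1)ℏ² = 12ℏ², so |L| = 2√3 ℏ.
The smallest angle corresponds to the largest L_z, i.e. m_l = l = 3, giving L_z = 3ℏ.
cos θ_min = 3/√12, so θ_min ≈ 30.0°.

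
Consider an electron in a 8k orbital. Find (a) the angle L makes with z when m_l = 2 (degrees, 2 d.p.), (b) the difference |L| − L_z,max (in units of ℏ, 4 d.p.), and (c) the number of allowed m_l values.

8k means n = 8, l = 7.
For m_l = 2: cos θ = 2/√56, θ ≈ 74.50°.
|L| − L_z,max = (2√14 − 7)ℏ ≈ 0.4833ℏ.
There are 2l+1 = 15 values of m_l.

θ(m_l=2) ≈ 74.50°; |L|−L_z,max ≈ 0.4833ℏ; 15 values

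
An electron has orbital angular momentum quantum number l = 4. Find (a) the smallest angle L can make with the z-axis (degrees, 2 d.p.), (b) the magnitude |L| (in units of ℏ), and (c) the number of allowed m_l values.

θ_min ≈ 26.57°; |L| = 2√5 ℏ ≈ 4.472ℏ; 9 values

cos θ_min = 4/√20, so θ_min ≈ 26.57°.
|L| = ℏ√(4·5) = 2√5 ℏ ≈ 4.472ℏ.
There are 2l+1 = 9 values of m_l.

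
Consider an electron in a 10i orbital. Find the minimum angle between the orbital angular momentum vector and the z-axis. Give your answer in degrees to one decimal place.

For 10i, l = 6.
|L| = ℏ√(l(l+1)) = √42 ℏ.
The smallest angle corresponds to the largest L_z, i.e. m_l = l = 6, giving L_z = 6ℏ.
cos θ_min = 6/√42, so θ_min ≈ 22.2°.

θ_min ≈ 22.2°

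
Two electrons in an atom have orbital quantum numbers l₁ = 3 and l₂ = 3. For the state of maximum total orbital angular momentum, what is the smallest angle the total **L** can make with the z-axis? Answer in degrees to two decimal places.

By the triangle rule, |l₁ − l₂| ≤ L ≤ l₁ + l₂.
Allowed values: L = 0, 1, 2, 3, 4, 5, 6.
The maximum is L = 6, with |L_tot| = ℏ√(6·7) = √42 ℏ.
The minimum angle with z is arccos(6/√42) ≈ 22.21°.

θ_min ≈ 22.21°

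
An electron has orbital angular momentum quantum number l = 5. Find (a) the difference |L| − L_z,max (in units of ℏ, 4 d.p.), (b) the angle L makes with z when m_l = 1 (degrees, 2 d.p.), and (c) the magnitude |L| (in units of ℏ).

|L|−L_z,max ≈ 0.4772ℏ; θ(m_l=1) ≈ 79.48°; |L| = √30 ℏ ≈ 5.477ℏ

|L| − L_z,max = (√30 − 5)ℏ ≈ 0.4772ℏ.
For m_l = 1: cos θ = 1/√30, θ ≈ 79.48°.
|L| = ℏ√(5·6) = √30 ℏ ≈ 5.477ℏ.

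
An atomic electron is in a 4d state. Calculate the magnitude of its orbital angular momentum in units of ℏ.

|L| = √6 ℏ ≈ 2.449ℏ

4d means n = 4, l = 2.
|L| = ℏ√(l(l+1)) = ℏ√(2·3) = √6 ℏ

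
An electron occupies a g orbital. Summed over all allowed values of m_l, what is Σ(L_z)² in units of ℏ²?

The letter g corresponds to l = 4.
The allowed m_l values are -4, -3, -2, -1, 0, 1, 2, 3, 4.
Σ m_l² = l(l+1)(2l+1)/3 = 4·5·9/3 = 60.

Σ(L_z)² = 60 ℏ²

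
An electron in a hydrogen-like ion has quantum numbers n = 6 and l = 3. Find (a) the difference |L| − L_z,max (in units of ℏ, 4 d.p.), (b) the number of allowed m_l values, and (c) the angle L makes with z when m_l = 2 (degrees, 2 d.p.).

|L|−L_z,max ≈ 0.4641ℏ; 7 values; θ(m_l=2) ≈ 54.74°

|L| − L_z,max = (2√3 − 3)ℏ ≈ 0.4641ℏ.
There are 2l+1 = 7 values of m_l.
For m_l = 2: cos θ = 2/√12, θ ≈ 54.74°.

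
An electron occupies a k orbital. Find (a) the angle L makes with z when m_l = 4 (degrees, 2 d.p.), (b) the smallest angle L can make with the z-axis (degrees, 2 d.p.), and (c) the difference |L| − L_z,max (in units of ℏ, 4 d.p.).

The letter k corresponds to l = 7.
For m_l = 4: cos θ = 4/√56, θ ≈ 57.69°.
cos θ_min = 7/√56, so θ_min ≈ 20.70°.
|L| − L_z,max = (2√14 − 7)ℏ ≈ 0.4833ℏ.

θ(m_l=4) ≈ 57.69°; θ_min ≈ 20.70°; |L|−L_z,max ≈ 0.4833ℏ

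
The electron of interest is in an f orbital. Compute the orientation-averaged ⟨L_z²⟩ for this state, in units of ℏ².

⟨L_z²⟩ = 4 ℏ²

F corresponds to l = 3.
m_l ∈ {-3, -2, -1, 0, 1, 2, 3}.
⟨L_z²⟩ = ℏ²·(Σ m_l²)/(2l+1) = ℏ²·28/7 = 4ℏ².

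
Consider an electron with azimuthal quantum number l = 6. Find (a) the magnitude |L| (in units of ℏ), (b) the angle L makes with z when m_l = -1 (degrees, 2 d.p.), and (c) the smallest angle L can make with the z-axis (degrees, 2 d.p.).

|L| = √42 ℏ ≈ 6.481ℏ; θ(m_l=-1) ≈ 98.88°; θ_min ≈ 22.21°

|L| = ℏ√(6·7) = √42 ℏ ≈ 6.481ℏ.
For m_l = -1: cos θ = -1/√42, θ ≈ 98.88°.
cos θ_min = 6/√42, so θ_min ≈ 22.21°.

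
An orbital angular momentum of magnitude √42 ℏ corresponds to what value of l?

l = 6

Since |L|² = l(l+1)ℏ², l(l+1) = 42.
l² + l − 42 = 0 ⇒ l = 6.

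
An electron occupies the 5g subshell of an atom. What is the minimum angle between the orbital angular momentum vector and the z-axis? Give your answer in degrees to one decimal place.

θ_min ≈ 26.6°

For 5g, l = 4.
|L| = √(l(l+1)) ℏ = 2√5 ℏ.
The smallest angle corresponds to the largest L_z, i.e. m_l = l = 4, giving L_z = 4ℏ.
cos θ_min = 4/√20, so θ_min ≈ 26.6°.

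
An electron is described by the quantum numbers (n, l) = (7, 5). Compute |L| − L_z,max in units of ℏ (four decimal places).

|L| = √30 ℏ ≈ 5.4772ℏ, while L_z,max = lℏ = 5ℏ.
The difference is (√30 − 5)ℏ ≈ 0.4772ℏ.

|L| − L_z,max ≈ 0.4772ℏ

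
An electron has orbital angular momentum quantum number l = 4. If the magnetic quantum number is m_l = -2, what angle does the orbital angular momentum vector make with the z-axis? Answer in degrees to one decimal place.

θ ≈ 116.6°

|L| = √(l(l+1)) ℏ = 2√5 ℏ.
L_z = m_l ℏ = −2ℏ.
cos θ = L_z/|L| = -2/√20, so θ ≈ 116.6°.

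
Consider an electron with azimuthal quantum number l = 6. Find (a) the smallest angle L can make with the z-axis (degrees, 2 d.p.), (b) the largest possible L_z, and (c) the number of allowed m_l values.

θ_min ≈ 22.21°; L_z,max = 6ℏ; 13 values

cos θ_min = 6/√42, so θ_min ≈ 22.21°.
L_z,max = lℏ = 6ℏ.
There are 2l+1 = 13 values of m_l.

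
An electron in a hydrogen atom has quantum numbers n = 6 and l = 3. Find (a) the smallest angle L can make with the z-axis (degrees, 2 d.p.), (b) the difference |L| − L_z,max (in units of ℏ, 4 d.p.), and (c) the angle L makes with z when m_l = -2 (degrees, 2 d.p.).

cos θ_min = 3/√12, so θ_min ≈ 30.00°.
|L| − L_z,max = (2√3 − 3)ℏ ≈ 0.4641ℏ.
For m_l = -2: cos θ = -2/√12, θ ≈ 125.26°.

θ_min ≈ 30.00°; |L|−L_z,max ≈ 0.4641ℏ; θ(m_l=-2) ≈ 125.26°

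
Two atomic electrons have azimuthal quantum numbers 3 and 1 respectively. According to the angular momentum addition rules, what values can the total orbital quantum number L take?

L = 2, 3, 4

Angular momentum addition gives L = |l₁ − l₂|, …, l₁ + l₂.
So L can be 2, 3, 4.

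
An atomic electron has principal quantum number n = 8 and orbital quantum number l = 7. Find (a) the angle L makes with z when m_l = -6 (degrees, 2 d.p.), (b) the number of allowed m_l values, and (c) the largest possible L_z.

θ(m_l=-6) ≈ 143.30°; 15 values; L_z,max = 7ℏ

For m_l = -6: cos θ = -6/√56, θ ≈ 143.30°.
There are 2l+1 = 15 values of m_l.
L_z,max = lℏ = 7ℏ.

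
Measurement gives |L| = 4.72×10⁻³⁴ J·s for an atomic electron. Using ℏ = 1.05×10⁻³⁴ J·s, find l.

|L|/ℏ = (4.72×10⁻³⁴)/(1.05×10⁻³⁴) ≈ 4.495.
l(l+1) ≈ 4.495² ≈ 20.21, so l = 4.

l = 4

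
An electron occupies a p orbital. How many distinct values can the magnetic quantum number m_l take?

A p state has l = 1.
The number of m_l values is 2l + 1 = 2·1 + 1 = 3.

3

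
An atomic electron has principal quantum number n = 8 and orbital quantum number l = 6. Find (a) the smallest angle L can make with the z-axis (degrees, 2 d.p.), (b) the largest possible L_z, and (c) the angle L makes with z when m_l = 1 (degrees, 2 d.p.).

cos θ_min = 6/√42, so θ_min ≈ 22.21°.
L_z,max = lℏ = 6ℏ.
For m_l = 1: cos θ = 1/√42, θ ≈ 81.12°.

θ_min ≈ 22.21°; L_z,max = 6ℏ; θ(m_l=1) ≈ 81.12°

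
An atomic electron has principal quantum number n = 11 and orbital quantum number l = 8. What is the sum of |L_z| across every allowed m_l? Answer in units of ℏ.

Σ|L_z| = 72 ℏ

m_l runs from −8 to 8, i.e. {-8, -7, -6, -5, -4, -3, -2, -1, 0, 1, 2, 3, 4, 5, 6, 7, 8}.
Σ|m_l| = l(l+1) = 72.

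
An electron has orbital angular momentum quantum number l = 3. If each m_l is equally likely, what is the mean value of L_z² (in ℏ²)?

The allowed m_l values are -3, -2, -1, 0, 1, 2, 3.
⟨L_z²⟩ = ℏ²·(Σ m_l²)/(2l+1) = ℏ²·28/7 = 4ℏ².

⟨L_z²⟩ = 4 ℏ²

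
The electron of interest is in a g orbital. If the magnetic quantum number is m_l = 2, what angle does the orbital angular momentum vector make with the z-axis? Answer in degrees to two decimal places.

θ ≈ 63.43°

A g state has l = 4.
|L| = ℏ√(l(l+1)) = 2√5 ℏ.
L_z = m_l ℏ = 2ℏ.
cos θ = L_z/|L| = 2/√20, so θ ≈ 63.43°.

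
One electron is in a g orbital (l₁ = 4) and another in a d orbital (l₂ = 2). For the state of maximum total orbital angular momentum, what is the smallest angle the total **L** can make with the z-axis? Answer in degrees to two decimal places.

L runs from |4 − 2| = 2 to 4 + 2 = 6.
So L can be 2, 3, 4, 5, 6.
The maximum is L = 6, with |L_tot| = ℏ√(6·7) = √42 ℏ.
The minimum angle with z is arccos(6/√42) ≈ 22.21°.

θ_min ≈ 22.21°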